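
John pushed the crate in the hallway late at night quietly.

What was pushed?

'the crate' marks the patient of the pushing event.

the crate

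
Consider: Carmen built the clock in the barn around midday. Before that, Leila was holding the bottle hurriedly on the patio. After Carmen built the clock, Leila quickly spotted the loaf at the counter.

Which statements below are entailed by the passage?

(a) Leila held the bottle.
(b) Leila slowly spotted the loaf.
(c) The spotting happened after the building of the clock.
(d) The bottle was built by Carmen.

(a), (c)

(a) Entailed — 'hold' is an activity; 'was holding' entails that some holding happened, so 'held' holds.
(b) Not entailed — 'slowly' adds a manner not in (and inconsistent with) the original.
(c) Entailed — the narrative places the building before the spotting.
(d) Not entailed — Carmen built the clock, not the bottle; the bottle belongs to the holding event.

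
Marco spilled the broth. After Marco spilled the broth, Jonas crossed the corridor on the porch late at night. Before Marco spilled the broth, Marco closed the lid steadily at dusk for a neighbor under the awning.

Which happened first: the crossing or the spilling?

the spilling

The connectives place the spilling before the crossing.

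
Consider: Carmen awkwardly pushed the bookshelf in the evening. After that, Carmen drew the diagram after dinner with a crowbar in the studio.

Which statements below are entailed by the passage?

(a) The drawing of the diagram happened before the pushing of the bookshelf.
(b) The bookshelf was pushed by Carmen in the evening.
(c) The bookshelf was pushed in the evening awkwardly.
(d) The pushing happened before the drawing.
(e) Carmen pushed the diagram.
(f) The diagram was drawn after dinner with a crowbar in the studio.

(b), (c), (d), (f)

(a) Not entailed — the narrative places the pushing before the drawing, not after.
(b) Entailed — every conjunct here is already in the original pushing event.
(c) Entailed — every conjunct here is already in the original pushing event.
(d) Entailed — the narrative places the pushing before the drawing.
(e) Not entailed — Carmen pushed the bookshelf, not the diagram; the diagram belongs to the drawing event.
(f) Entailed — this follows by dropping conjuncts from the drawing event's description.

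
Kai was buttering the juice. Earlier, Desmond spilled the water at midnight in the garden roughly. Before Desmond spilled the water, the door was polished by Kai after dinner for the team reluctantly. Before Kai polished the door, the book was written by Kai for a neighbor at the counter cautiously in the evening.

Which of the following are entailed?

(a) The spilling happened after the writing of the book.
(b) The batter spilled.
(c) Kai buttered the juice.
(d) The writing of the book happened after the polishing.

(a) Entailed — the narrative places the writing before the spilling.
(b) Not entailed — the water is what spilled, not the batter.
(c) Not entailed — 'was buttering' is progressive on an accomplishment; it does not entail the completed 'buttered'.
(d) Not entailed — the narrative places the writing before the polishing, not after.

(a)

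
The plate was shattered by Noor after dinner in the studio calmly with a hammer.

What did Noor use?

'with a hammer' marks the instrument of the shattering event.

a hammer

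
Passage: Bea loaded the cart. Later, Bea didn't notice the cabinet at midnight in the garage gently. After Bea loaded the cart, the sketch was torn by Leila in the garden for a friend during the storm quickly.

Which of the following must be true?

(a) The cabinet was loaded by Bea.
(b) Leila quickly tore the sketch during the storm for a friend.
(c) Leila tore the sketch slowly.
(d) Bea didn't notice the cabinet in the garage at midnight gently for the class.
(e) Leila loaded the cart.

(a) Not entailed — Bea loaded the cart, not the cabinet; the cabinet belongs to the noticing event.
(b) Entailed — this follows by dropping conjuncts from the tearing event's description.
(c) Not entailed — 'slowly' adds a manner not in (and inconsistent with) the original.
(d) Entailed — under negation, adding a further restriction is entailed: if no such noticing event occurred, none occurred for the class either.
(e) Not entailed — the passage has Bea loading the cart, not Leila.

(b), (d)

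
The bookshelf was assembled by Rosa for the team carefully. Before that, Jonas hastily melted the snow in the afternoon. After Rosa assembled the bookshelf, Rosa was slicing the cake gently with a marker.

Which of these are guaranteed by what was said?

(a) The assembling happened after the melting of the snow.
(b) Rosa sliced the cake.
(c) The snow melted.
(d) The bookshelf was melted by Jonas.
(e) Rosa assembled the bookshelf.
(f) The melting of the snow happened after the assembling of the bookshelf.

(a) Entailed — the narrative places the melting before the assembling.
(b) Not entailed — 'was slicing' is progressive on an accomplishment; it does not entail the completed 'sliced'.
(c) Entailed — 'Jonas melted the snow' is causative; it entails the inchoative 'the snow melted'.
(d) Not entailed — Jonas melted the snow, not the bookshelf; the bookshelf belongs to the assembling event.
(e) Entailed — dropping 'carefully', 'for the team' leaves a sub-description the original still satisfies.
(f) Not entailed — the narrative places the melting before the assembling, not after.

(a), (c), (e)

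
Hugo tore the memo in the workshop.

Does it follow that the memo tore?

'Hugo tore the memo' is the causative; it entails the inchoative 'the memo tore'.

yes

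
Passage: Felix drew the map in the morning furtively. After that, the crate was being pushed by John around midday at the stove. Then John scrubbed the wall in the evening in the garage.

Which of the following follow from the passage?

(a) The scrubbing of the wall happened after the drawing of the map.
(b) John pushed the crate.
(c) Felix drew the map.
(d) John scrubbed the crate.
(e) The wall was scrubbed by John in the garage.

(a) Entailed — the narrative places the drawing before the scrubbing.
(b) Entailed — 'push' is an activity; 'was pushing' entails that some pushing happened, so 'pushed' holds.
(c) Entailed — every conjunct here is already in the original drawing event.
(d) Not entailed — John scrubbed the wall, not the crate; the crate belongs to the pushing event.
(e) Entailed — this follows by dropping conjuncts from the scrubbing event's description.

(a), (b), (c), (e)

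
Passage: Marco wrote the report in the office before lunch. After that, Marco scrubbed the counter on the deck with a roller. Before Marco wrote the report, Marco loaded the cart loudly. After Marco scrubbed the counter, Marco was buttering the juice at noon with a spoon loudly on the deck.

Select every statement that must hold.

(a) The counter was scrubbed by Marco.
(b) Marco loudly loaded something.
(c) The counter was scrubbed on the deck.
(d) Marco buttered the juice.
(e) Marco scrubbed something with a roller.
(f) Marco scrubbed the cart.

(a) Entailed — the original entails any weakening of itself; this just drops 'with a roller', 'on the deck'.
(b) Entailed — this follows by dropping conjuncts from the loading event's description.
(c) Entailed — dropping 'with a roller' and generalizing the agent leaves a sub-description the original still satisfies.
(d) Not entailed — 'was buttering' is progressive on an accomplishment; it does not entail the completed 'buttered'.
(e) Entailed — this follows by dropping conjuncts from the scrubbing event's description.
(f) Not entailed — Marco scrubbed the counter, not the cart; the cart belongs to the loading event.

(a), (b), (c), (e)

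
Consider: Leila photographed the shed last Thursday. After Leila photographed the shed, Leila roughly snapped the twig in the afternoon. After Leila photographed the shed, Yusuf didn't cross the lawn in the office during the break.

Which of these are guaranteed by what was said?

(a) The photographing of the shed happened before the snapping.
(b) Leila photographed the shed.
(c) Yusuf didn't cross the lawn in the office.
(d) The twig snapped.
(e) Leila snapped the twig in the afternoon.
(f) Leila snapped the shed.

(a), (b), (d), (e)

(a) Entailed — the narrative places the photographing before the snapping.
(b) Entailed — the original entails any weakening of itself; this just drops 'last Thursday'.
(c) Not entailed — dropping 'during the break' under negation is not valid — the original leaves open that Yusuf crossed the lawn some other way.
(d) Entailed — 'Leila snapped the twig' is causative; it entails the inchoative 'the twig snapped'.
(e) Entailed — every conjunct here is already in the original snapping event.
(f) Not entailed — Leila snapped the twig, not the shed; the shed belongs to the photographing event.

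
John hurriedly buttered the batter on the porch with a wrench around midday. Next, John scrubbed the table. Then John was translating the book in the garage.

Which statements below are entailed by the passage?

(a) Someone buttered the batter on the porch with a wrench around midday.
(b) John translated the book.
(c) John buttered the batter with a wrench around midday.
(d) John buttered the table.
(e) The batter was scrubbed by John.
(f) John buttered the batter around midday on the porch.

(a), (c), (f)

(a) Entailed — every conjunct here is already in the original buttering event.
(b) Not entailed — 'was translating' is progressive on an accomplishment; it does not entail the completed 'translated'.
(c) Entailed — every conjunct here is already in the original buttering event.
(d) Not entailed — John buttered the batter, not the table; the table belongs to the scrubbing event.
(e) Not entailed — John scrubbed the table, not the batter; the batter belongs to the buttering event.
(f) Entailed — this follows by dropping conjuncts from the buttering event's description.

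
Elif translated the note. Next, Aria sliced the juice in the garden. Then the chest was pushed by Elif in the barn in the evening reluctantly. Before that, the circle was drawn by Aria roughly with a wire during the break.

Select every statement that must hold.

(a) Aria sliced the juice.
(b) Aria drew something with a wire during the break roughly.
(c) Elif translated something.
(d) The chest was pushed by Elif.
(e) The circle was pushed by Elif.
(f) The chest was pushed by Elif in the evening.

(a) Entailed — dropping 'in the garden' leaves a sub-description the original still satisfies.
(b) Entailed — this follows by dropping conjuncts from the drawing event's description.
(c) Entailed — every conjunct here is already in the original translating event.
(d) Entailed — this follows by dropping conjuncts from the pushing event's description.
(e) Not entailed — Elif pushed the chest, not the circle; the circle belongs to the drawing event.
(f) Entailed — every conjunct here is already in the original pushing event.

(a), (b), (c), (d), (f)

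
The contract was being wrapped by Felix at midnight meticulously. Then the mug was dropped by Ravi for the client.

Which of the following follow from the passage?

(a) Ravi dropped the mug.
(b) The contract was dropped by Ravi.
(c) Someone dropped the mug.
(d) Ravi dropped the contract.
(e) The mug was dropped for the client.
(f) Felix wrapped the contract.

(a) Entailed — every conjunct here is already in the original dropping event.
(b) Not entailed — Ravi dropped the mug, not the contract; the contract belongs to the wrapping event.
(c) Entailed — this follows by dropping conjuncts from the dropping event's description.
(d) Not entailed — Ravi dropped the mug, not the contract; the contract belongs to the wrapping event.
(e) Entailed — the original entails any weakening of itself; this just generalizes the agent.
(f) Not entailed — 'was wrapping' is progressive on an accomplishment; it does not entail the completed 'wrapped'.

(a), (c), (e)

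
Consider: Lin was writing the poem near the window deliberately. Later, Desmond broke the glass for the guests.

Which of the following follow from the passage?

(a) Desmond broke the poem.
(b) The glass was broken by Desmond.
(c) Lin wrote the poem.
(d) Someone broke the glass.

(a) Not entailed — Desmond broke the glass, not the poem; the poem belongs to the writing event.
(b) Entailed — the original entails any weakening of itself; this just drops 'for the guests'.
(c) Not entailed — 'was writing' is progressive on an accomplishment; it does not entail the completed 'wrote'.
(d) Entailed — dropping 'for the guests' and generalizing the agent leaves a sub-description the original still satisfies.

(b), (d)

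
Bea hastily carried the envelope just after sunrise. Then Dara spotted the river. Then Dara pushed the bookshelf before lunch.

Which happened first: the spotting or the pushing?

The connectives place the spotting before the pushing.

the spotting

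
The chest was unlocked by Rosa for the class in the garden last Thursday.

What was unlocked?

the chest

'the chest' marks the patient of the unlocking event.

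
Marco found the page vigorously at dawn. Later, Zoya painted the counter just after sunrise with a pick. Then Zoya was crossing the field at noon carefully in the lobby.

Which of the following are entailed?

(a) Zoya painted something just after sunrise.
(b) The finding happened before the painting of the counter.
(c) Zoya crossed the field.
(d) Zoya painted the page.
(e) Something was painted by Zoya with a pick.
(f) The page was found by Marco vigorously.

(a) Entailed — every conjunct here is already in the original painting event.
(b) Entailed — the narrative places the finding before the painting.
(c) Not entailed — 'was crossing' is progressive on an accomplishment; it does not entail the completed 'crossed'.
(d) Not entailed — Zoya painted the counter, not the page; the page belongs to the finding event.
(e) Entailed — dropping 'just after sunrise' and generalizing the patient leaves a sub-description the original still satisfies.
(f) Entailed — the original entails any weakening of itself; this just drops 'at dawn'.

(a), (b), (e), (f)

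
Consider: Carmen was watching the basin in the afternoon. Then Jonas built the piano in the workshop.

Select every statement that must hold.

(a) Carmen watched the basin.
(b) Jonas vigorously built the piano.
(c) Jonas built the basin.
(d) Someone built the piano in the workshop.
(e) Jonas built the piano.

(a) Entailed — 'watch' is an activity; 'was watching' entails that some watching happened, so 'watched' holds.
(b) Not entailed — 'vigorously' adds information not in the original event.
(c) Not entailed — Jonas built the piano, not the basin; the basin belongs to the watching event.
(d) Entailed — generalizing the agent leaves a sub-description the original still satisfies.
(e) Entailed — dropping 'in the workshop' leaves a sub-description the original still satisfies.

(a), (d), (e)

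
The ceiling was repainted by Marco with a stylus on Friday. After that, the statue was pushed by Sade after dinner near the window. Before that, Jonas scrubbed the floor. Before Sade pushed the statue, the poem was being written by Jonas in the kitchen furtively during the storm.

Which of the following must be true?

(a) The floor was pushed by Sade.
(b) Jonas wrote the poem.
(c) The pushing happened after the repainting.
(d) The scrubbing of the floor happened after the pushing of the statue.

(a) Not entailed — Sade pushed the statue, not the floor; the floor belongs to the scrubbing event.
(b) Not entailed — 'was writing' is progressive on an accomplishment; it does not entail the completed 'wrote'.
(c) Entailed — the narrative places the repainting before the pushing.
(d) Not entailed — the narrative places the scrubbing before the pushing, not after.

(c)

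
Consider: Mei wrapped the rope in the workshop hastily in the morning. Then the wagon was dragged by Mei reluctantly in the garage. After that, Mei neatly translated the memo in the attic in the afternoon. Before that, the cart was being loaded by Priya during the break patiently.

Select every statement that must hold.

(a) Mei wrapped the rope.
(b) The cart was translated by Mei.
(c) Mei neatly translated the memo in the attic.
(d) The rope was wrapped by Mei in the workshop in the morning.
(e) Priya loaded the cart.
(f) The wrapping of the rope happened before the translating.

(a) Entailed — this follows by dropping conjuncts from the wrapping event's description.
(b) Not entailed — Mei translated the memo, not the cart; the cart belongs to the loading event.
(c) Entailed — dropping 'in the afternoon' leaves a sub-description the original still satisfies.
(d) Entailed — this follows by dropping conjuncts from the wrapping event's description.
(e) Not entailed — 'was loading' is progressive on an accomplishment; it does not entail the completed 'loaded'.
(f) Entailed — the narrative places the wrapping before the translating.

(a), (c), (d), (f)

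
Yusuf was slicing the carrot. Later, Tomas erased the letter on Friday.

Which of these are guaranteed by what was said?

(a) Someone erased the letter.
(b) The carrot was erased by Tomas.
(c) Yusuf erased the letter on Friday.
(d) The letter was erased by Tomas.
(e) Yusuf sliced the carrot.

(a), (d)

(a) Entailed — this follows by dropping conjuncts from the erasing event's description.
(b) Not entailed — Tomas erased the letter, not the carrot; the carrot belongs to the slicing event.
(c) Not entailed — the passage has Tomas erasing the letter, not Yusuf.
(d) Entailed — dropping 'on Friday' leaves a sub-description the original still satisfies.
(e) Not entailed — 'was slicing' is progressive on an accomplishment; it does not entail the completed 'sliced'.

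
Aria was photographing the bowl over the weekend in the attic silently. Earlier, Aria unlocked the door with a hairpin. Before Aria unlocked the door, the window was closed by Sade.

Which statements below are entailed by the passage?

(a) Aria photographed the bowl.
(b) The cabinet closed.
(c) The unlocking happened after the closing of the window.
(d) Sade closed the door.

(a) Not entailed — 'was photographing' is progressive on an accomplishment; it does not entail the completed 'photographed'.
(b) Not entailed — the window is what closed, not the cabinet.
(c) Entailed — the narrative places the closing before the unlocking.
(d) Not entailed — Sade closed the window, not the door; the door belongs to the unlocking event.

(c)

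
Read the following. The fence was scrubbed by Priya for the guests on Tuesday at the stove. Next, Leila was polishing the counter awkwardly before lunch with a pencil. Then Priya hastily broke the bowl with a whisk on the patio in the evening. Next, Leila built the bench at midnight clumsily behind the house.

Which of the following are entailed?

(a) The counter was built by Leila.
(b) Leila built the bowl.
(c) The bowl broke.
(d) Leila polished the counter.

(c), (d)

(a) Not entailed — Leila built the bench, not the counter; the counter belongs to the polishing event.
(b) Not entailed — Leila built the bench, not the bowl; the bowl belongs to the breaking event.
(c) Entailed — 'Priya broke the bowl' is causative; it entails the inchoative 'the bowl broke'.
(d) Entailed — 'polish' is an activity; 'was polishing' entails that some polishing happened, so 'polished' holds.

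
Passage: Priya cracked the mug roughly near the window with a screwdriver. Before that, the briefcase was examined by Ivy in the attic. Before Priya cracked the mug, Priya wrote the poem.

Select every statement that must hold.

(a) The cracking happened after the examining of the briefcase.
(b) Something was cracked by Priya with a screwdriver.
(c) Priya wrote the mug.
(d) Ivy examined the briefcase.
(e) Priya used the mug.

(a), (b), (d)

(a) Entailed — the narrative places the examining before the cracking.
(b) Entailed — the original entails any weakening of itself; this just drops 'near the window', 'roughly' and generalizes the patient.
(c) Not entailed — Priya wrote the poem, not the mug; the mug belongs to the cracking event.
(d) Entailed — dropping 'in the attic' leaves a sub-description the original still satisfies.
(e) Not entailed — the mug is the patient, not an instrument — Priya used a screwdriver.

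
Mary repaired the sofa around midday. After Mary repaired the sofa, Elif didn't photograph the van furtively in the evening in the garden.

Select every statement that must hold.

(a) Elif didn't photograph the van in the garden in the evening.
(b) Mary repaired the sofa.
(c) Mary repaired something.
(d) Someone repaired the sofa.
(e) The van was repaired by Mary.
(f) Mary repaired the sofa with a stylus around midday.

(a) Not entailed — dropping 'furtively' under negation is not valid — the original leaves open that Elif photographed the van some other way.
(b) Entailed — the original entails any weakening of itself; this just drops 'around midday'.
(c) Entailed — the original entails any weakening of itself; this just drops 'around midday' and generalizes the patient.
(d) Entailed — dropping 'around midday' and generalizing the agent leaves a sub-description the original still satisfies.
(e) Not entailed — Mary repaired the sofa, not the van; the van belongs to the photographing event.
(f) Not entailed — 'with a stylus' adds information not in the original event.

(b), (c), (d)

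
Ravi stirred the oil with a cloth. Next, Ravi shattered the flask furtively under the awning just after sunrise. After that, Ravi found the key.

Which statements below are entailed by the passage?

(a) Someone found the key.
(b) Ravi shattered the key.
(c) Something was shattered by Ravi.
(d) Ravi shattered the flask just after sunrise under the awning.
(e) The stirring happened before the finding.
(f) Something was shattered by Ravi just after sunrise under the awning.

(a) Entailed — every conjunct here is already in the original finding event.
(b) Not entailed — Ravi shattered the flask, not the key; the key belongs to the finding event.
(c) Entailed — the original entails any weakening of itself; this just drops 'furtively', 'just after sunrise', 'under the awning' and generalizes the patient.
(d) Entailed — dropping 'furtively' leaves a sub-description the original still satisfies.
(e) Entailed — the narrative places the stirring before the finding.
(f) Entailed — dropping 'furtively' and generalizing the patient leaves a sub-description the original still satisfies.

(a), (c), (d), (e), (f)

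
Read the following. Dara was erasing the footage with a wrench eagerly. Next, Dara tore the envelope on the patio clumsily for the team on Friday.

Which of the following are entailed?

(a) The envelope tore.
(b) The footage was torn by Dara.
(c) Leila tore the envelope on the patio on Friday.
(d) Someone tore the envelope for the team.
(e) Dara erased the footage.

(a), (d)

(a) Entailed — 'Dara tore the envelope' is causative; it entails the inchoative 'the envelope tore'.
(b) Not entailed — Dara tore the envelope, not the footage; the footage belongs to the erasing event.
(c) Not entailed — the passage has Dara tearing the envelope, not Leila.
(d) Entailed — dropping 'on Friday', 'clumsily', 'on the patio' and generalizing the agent leaves a sub-description the original still satisfies.
(e) Not entailed — 'was erasing' is progressive on an accomplishment; it does not entail the completed 'erased'.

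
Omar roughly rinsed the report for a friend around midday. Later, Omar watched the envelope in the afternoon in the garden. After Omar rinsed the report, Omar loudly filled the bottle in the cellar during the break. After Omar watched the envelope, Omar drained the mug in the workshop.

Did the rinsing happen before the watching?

The narrative orders the rinsing before the watching.

yes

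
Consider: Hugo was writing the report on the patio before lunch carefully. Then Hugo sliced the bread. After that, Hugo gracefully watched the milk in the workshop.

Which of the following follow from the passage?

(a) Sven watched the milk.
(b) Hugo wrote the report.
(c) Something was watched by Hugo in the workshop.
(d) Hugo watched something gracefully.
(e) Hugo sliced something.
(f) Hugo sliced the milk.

(c), (d), (e)

(a) Not entailed — the passage has Hugo watching the milk, not Sven.
(b) Not entailed — 'was writing' is progressive on an accomplishment; it does not entail the completed 'wrote'.
(c) Entailed — this follows by dropping conjuncts from the watching event's description.
(d) Entailed — the original entails any weakening of itself; this just drops 'in the workshop' and generalizes the patient.
(e) Entailed — this follows by dropping conjuncts from the slicing event's description.
(f) Not entailed — Hugo sliced the bread, not the milk; the milk belongs to the watching event.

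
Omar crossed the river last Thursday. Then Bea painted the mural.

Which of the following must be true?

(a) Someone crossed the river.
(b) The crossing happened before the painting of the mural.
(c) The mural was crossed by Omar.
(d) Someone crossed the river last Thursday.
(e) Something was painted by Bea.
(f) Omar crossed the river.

(a), (b), (d), (e), (f)

(a) Entailed — every conjunct here is already in the original crossing event.
(b) Entailed — the narrative places the crossing before the painting.
(c) Not entailed — Omar crossed the river, not the mural; the mural belongs to the painting event.
(d) Entailed — generalizing the agent leaves a sub-description the original still satisfies.
(e) Entailed — generalizing the patient leaves a sub-description the original still satisfies.
(f) Entailed — dropping 'last Thursday' leaves a sub-description the original still satisfies.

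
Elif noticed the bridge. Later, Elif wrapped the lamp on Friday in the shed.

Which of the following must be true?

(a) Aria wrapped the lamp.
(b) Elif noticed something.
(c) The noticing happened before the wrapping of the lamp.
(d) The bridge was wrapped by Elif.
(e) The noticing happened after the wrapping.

(b), (c)

(a) Not entailed — the passage has Elif wrapping the lamp, not Aria.
(b) Entailed — this follows by dropping conjuncts from the noticing event's description.
(c) Entailed — the narrative places the noticing before the wrapping.
(d) Not entailed — Elif wrapped the lamp, not the bridge; the bridge belongs to the noticing event.
(e) Not entailed — the narrative places the noticing before the wrapping, not after.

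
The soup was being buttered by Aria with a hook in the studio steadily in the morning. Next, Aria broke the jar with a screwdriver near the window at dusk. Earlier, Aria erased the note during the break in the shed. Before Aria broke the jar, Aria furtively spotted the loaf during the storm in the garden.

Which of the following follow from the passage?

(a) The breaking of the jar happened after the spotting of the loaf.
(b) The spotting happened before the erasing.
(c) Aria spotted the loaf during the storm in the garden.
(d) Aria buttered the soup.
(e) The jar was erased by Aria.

(a) Entailed — the narrative places the spotting before the breaking.
(b) Not entailed — the narrative doesn't order the spotting relative to the erasing.
(c) Entailed — the original entails any weakening of itself; this just drops 'furtively'.
(d) Not entailed — 'was buttering' is progressive on an accomplishment; it does not entail the completed 'buttered'.
(e) Not entailed — Aria erased the note, not the jar; the jar belongs to the breaking event.

(a), (c)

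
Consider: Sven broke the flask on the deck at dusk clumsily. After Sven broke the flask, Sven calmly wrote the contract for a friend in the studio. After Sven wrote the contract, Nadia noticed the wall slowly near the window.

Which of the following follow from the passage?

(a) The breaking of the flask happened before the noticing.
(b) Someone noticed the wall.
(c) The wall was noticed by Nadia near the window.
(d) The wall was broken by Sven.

(a), (b), (c)

(a) Entailed — the narrative places the breaking before the noticing.
(b) Entailed — every conjunct here is already in the original noticing event.
(c) Entailed — the original entails any weakening of itself; this just drops 'slowly'.
(d) Not entailed — Sven broke the flask, not the wall; the wall belongs to the noticing event.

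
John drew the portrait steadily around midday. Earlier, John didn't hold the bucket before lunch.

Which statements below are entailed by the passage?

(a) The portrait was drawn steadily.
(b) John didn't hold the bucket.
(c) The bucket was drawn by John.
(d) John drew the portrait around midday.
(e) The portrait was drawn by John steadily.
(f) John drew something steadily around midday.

(a) Entailed — dropping 'around midday' and generalizing the agent leaves a sub-description the original still satisfies.
(b) Not entailed — dropping 'before lunch' under negation is not valid — the original leaves open that John held the bucket some other way.
(c) Not entailed — John drew the portrait, not the bucket; the bucket belongs to the holding event.
(d) Entailed — every conjunct here is already in the original drawing event.
(e) Entailed — every conjunct here is already in the original drawing event.
(f) Entailed — the original entails any weakening of itself; this just generalizes the patient.

(a), (d), (e), (f)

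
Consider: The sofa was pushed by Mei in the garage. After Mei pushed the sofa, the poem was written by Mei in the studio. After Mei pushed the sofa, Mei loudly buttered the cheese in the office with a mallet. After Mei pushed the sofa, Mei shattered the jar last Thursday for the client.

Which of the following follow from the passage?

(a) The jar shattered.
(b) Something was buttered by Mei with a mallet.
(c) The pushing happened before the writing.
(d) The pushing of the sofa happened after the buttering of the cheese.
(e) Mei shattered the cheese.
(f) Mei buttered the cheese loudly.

(a), (b), (c), (f)

(a) Entailed — 'Mei shattered the jar' is causative; it entails the inchoative 'the jar shattered'.
(b) Entailed — this follows by dropping conjuncts from the buttering event's description.
(c) Entailed — the narrative places the pushing before the writing.
(d) Not entailed — the narrative places the pushing before the buttering, not after.
(e) Not entailed — Mei shattered the jar, not the cheese; the cheese belongs to the buttering event.
(f) Entailed — the original entails any weakening of itself; this just drops 'with a mallet', 'in the office'.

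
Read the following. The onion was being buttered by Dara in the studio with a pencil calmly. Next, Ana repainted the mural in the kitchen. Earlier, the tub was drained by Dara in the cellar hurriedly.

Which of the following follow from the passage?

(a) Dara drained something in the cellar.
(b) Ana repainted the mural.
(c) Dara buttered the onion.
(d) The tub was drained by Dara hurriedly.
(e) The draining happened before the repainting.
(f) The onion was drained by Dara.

(a), (b), (d), (e)

(a) Entailed — the original entails any weakening of itself; this just drops 'hurriedly' and generalizes the patient.
(b) Entailed — this follows by dropping conjuncts from the repainting event's description.
(c) Not entailed — 'was buttering' is progressive on an accomplishment; it does not entail the completed 'buttered'.
(d) Entailed — this follows by dropping conjuncts from the draining event's description.
(e) Entailed — the narrative places the draining before the repainting.
(f) Not entailed — Dara drained the tub, not the onion; the onion belongs to the buttering event.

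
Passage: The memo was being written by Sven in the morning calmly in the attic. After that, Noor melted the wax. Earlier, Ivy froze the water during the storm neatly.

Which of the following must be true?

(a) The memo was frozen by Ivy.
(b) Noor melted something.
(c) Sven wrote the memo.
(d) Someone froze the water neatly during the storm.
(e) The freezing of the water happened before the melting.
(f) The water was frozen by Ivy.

(b), (d), (e), (f)

(a) Not entailed — Ivy froze the water, not the memo; the memo belongs to the writing event.
(b) Entailed — generalizing the patient leaves a sub-description the original still satisfies.
(c) Not entailed — 'was writing' is progressive on an accomplishment; it does not entail the completed 'wrote'.
(d) Entailed — generalizing the agent leaves a sub-description the original still satisfies.
(e) Entailed — the narrative places the freezing before the melting.
(f) Entailed — this follows by dropping conjuncts from the freezing event's description.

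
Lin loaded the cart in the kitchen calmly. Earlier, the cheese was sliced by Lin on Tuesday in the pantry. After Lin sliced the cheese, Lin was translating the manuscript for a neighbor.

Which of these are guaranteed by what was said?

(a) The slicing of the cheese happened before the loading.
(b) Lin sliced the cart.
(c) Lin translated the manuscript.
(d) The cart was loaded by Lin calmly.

(a) Entailed — the narrative places the slicing before the loading.
(b) Not entailed — Lin sliced the cheese, not the cart; the cart belongs to the loading event.
(c) Not entailed — 'was translating' is progressive on an accomplishment; it does not entail the completed 'translated'.
(d) Entailed — this follows by dropping conjuncts from the loading event's description.

(a), (d)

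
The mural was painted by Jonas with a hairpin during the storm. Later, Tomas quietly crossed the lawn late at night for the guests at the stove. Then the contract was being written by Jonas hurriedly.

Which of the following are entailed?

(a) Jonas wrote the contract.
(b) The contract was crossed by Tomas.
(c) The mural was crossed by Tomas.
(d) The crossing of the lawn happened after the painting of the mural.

(a) Not entailed — 'was writing' is progressive on an accomplishment; it does not entail the completed 'wrote'.
(b) Not entailed — Tomas crossed the lawn, not the contract; the contract belongs to the writing event.
(c) Not entailed — Tomas crossed the lawn, not the mural; the mural belongs to the painting event.
(d) Entailed — the narrative places the painting before the crossing.

(d)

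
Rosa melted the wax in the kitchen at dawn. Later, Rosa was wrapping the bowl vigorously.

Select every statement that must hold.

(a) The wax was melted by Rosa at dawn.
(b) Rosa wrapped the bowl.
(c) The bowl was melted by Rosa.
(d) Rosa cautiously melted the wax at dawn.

(a) Entailed — this follows by dropping conjuncts from the melting event's description.
(b) Not entailed — 'was wrapping' is progressive on an accomplishment; it does not entail the completed 'wrapped'.
(c) Not entailed — Rosa melted the wax, not the bowl; the bowl belongs to the wrapping event.
(d) Not entailed — 'cautiously' adds information not in the original event.

(a)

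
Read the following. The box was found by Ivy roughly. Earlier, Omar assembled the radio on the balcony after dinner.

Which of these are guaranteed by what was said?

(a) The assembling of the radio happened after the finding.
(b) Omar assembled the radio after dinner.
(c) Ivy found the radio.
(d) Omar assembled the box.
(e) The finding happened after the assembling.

(a) Not entailed — the narrative places the assembling before the finding, not after.
(b) Entailed — the original entails any weakening of itself; this just drops 'on the balcony'.
(c) Not entailed — Ivy found the box, not the radio; the radio belongs to the assembling event.
(d) Not entailed — Omar assembled the radio, not the box; the box belongs to the finding event.
(e) Entailed — the narrative places the assembling before the finding.

(b), (e)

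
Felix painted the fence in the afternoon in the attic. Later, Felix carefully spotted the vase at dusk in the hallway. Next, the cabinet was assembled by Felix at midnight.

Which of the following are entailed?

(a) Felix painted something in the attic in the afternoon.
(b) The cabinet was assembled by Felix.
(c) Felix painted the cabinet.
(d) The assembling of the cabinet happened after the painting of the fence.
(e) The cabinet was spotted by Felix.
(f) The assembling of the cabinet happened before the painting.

(a) Entailed — the original entails any weakening of itself; this just generalizes the patient.
(b) Entailed — this follows by dropping conjuncts from the assembling event's description.
(c) Not entailed — Felix painted the fence, not the cabinet; the cabinet belongs to the assembling event.
(d) Entailed — the narrative places the painting before the assembling.
(e) Not entailed — Felix spotted the vase, not the cabinet; the cabinet belongs to the assembling event.
(f) Not entailed — the narrative places the painting before the assembling, not after.

(a), (b), (d)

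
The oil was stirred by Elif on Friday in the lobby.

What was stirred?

the oil

'the oil' marks the patient of the stirring event.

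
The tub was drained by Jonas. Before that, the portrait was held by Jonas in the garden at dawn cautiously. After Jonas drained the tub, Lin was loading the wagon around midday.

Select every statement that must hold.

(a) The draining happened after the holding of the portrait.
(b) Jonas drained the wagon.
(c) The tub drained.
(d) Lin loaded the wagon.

(a), (c)

(a) Entailed — the narrative places the holding before the draining.
(b) Not entailed — Jonas drained the tub, not the wagon; the wagon belongs to the loading event.
(c) Entailed — 'Jonas drained the tub' is causative; it entails the inchoative 'the tub drained'.
(d) Not entailed — 'was loading' is progressive on an accomplishment; it does not entail the completed 'loaded'.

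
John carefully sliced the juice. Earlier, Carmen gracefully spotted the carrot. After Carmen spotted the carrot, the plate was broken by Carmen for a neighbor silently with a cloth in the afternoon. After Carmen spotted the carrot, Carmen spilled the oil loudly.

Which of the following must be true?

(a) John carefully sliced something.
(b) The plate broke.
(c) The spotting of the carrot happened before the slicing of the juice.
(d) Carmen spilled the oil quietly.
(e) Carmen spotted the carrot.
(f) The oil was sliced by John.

(a) Entailed — the original entails any weakening of itself; this just generalizes the patient.
(b) Entailed — 'Carmen broke the plate' is causative; it entails the inchoative 'the plate broke'.
(c) Entailed — the narrative places the spotting before the slicing.
(d) Not entailed — 'quietly' adds a manner not in (and inconsistent with) the original.
(e) Entailed — every conjunct here is already in the original spotting event.
(f) Not entailed — John sliced the juice, not the oil; the oil belongs to the spilling event.

(a), (b), (c), (e)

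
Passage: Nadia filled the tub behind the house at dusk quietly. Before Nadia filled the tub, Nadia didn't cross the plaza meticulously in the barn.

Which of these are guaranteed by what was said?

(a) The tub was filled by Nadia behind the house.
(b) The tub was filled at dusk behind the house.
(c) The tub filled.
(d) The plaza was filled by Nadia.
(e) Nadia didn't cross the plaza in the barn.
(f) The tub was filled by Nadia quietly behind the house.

(a) Entailed — the original entails any weakening of itself; this just drops 'at dusk', 'quietly'.
(b) Entailed — this follows by dropping conjuncts from the filling event's description.
(c) Entailed — 'Nadia filled the tub' is causative; it entails the inchoative 'the tub filled'.
(d) Not entailed — Nadia filled the tub, not the plaza; the plaza belongs to the crossing event.
(e) Not entailed — dropping 'meticulously' under negation is not valid — the original leaves open that Nadia crossed the plaza some other way.
(f) Entailed — every conjunct here is already in the original filling event.

(a), (b), (c), (f)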